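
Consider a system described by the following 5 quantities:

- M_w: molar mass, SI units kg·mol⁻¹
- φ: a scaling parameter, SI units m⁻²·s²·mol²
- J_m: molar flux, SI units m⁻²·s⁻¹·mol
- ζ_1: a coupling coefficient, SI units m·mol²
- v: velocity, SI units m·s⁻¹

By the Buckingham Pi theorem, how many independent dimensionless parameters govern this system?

1

There are 5 variables and 4 base dimensions (M, L, T, N).
The dimension matrix has rank 4.
Independent dimensionless groups: 5 − 4 = 1.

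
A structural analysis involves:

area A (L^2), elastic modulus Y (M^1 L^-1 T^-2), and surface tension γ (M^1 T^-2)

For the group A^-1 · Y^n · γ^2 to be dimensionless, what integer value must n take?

Balance the M exponent: (1)·n from Y, plus −(0) + 2·(1) = 2 from the rest, must sum to zero.
n + 2 = 0, so n = -2.

-2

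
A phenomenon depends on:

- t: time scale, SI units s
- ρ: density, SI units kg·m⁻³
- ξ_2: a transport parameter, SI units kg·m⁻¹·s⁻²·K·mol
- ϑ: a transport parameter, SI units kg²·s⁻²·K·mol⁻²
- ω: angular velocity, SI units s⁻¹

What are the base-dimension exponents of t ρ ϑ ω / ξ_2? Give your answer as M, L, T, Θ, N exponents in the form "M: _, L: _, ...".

Collect each base-dimension exponent across the product:
  M: (0) + (1) − (1) + (2) + (0) = 2
  L: (0) + (-3) − (-1) + (0) + (0) = -2
  T: (1) + (0) − (-2) + (-2) + (-1) = 0
  Θ: (0) + (0) − (1) + (1) + (0) = 0
  N: (0) + (0) − (1) + (-2) + (0) = -3
So the dimensions are [M² L⁻² N⁻³].

M: 2, L: -2, T: 0, Θ: 0, N: -3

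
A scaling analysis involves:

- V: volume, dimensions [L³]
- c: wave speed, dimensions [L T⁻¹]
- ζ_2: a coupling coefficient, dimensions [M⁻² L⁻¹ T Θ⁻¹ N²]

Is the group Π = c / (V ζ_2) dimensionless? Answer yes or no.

Sum the exponent of each base dimension across the product:
  M: −[V]_M + [c]_M − [ζ_2]_M = −(0) + (0) − (-2) = 2
  L: −[V]_L + [c]_L − [ζ_2]_L = −(3) + (1) − (-1) = -1
  T: −[V]_T + [c]_T − [ζ_2]_T = −(0) + (-1) − (1) = -2
  Θ: −[V]_Θ + [c]_Θ − [ζ_2]_Θ = −(0) + (0) − (-1) = 1
  N: −[V]_N + [c]_N − [ζ_2]_N = −(0) + (0) − (2) = -2
Net dimensions [M² L⁻¹ T⁻² Θ N⁻²] ≠ [1] — not dimensionless.

no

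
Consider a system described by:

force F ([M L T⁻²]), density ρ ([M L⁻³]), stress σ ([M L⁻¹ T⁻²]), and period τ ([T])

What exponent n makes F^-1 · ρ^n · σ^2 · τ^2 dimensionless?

Balance the M exponent: (1)·n from ρ, plus −(1) + 2·(1) + 2·(0) = 1 from the rest, must sum to zero.
n + 1 = 0, so n = -1.

-1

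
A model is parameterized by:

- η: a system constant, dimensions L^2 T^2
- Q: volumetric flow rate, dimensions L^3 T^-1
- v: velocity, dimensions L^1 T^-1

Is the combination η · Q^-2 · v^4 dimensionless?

Sum the exponent of each base dimension across the product:
  L: [η]_L − 2·[Q]_L + 4·[v]_L = (2) − 2·(3) + 4·(1) = 0
  T: [η]_T − 2·[Q]_T + 4·[v]_T = (2) − 2·(-1) + 4·(-1) = 0
All base exponents vanish — dimensionless.

yes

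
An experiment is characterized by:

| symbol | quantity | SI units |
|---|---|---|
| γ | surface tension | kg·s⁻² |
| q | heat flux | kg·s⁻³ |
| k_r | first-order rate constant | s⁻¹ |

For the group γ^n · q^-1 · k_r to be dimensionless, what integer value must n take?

1

Balance the M exponent: (1)·n from γ, plus −(1) + (0) = -1 from the rest, must sum to zero.
n − 1 = 0, so n = 1.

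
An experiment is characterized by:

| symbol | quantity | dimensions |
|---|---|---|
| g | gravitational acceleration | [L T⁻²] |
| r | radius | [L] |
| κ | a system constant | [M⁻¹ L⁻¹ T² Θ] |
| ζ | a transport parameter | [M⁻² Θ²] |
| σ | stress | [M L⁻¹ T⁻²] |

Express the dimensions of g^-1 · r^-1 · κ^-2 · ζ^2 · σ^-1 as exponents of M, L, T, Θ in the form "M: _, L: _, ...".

M: -3, L: 1, T: 0, Θ: 2

Collect each base-dimension exponent across the product:
  M: −(0) − (0) − 2·(-1) + 2·(-2) − (1) = -3
  L: −(1) − (1) − 2·(-1) + 2·(0) − (-1) = 1
  T: −(-2) − (0) − 2·(2) + 2·(0) − (-2) = 0
  Θ: −(0) − (0) − 2·(1) + 2·(2) − (0) = 2
So the dimensions are [M⁻³ L Θ²].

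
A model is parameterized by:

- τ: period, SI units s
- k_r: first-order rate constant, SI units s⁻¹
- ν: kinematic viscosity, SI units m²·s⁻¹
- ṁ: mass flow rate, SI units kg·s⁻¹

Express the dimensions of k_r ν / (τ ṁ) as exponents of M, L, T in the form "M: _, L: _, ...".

M: -1, L: 2, T: -2

Collect each base-dimension exponent across the product:
  M: −(0) + (0) + (0) − (1) = -1
  L: −(0) + (0) + (2) − (0) = 2
  T: −(1) + (-1) + (-1) − (-1) = -2
So the dimensions are [M⁻¹ L² T⁻²].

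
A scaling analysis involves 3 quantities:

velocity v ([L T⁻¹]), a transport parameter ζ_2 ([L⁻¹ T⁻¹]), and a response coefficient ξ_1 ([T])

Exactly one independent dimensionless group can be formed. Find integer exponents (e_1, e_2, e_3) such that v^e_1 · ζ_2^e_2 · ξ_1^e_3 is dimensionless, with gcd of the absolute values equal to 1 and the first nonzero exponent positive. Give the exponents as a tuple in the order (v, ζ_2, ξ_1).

L: e_1·(1) + e_2·(-1) + e_3·(0) = 0
T: e_1·(-1) + e_2·(-1) + e_3·(1) = 0
Solving this homogeneous linear system for the smallest-integer solution (first nonzero entry positive) gives (1, 1, 2).

(1, 1, 2)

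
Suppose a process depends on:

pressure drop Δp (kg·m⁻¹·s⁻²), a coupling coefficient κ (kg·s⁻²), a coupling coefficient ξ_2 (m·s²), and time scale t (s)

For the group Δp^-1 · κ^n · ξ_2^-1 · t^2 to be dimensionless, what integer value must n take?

Balance the M exponent: (1)·n from κ, plus −(1) − (0) + 2·(0) = -1 from the rest, must sum to zero.
n − 1 = 0, so n = 1.

1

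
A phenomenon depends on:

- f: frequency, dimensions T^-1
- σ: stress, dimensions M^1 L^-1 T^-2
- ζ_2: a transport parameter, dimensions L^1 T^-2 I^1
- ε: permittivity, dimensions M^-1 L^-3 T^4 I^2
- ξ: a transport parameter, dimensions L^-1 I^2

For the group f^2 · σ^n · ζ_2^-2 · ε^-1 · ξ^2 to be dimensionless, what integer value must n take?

Balance the M exponent: (1)·n from σ, plus 2·(0) − 2·(0) − (-1) + 2·(0) = 1 from the rest, must sum to zero.
n + 1 = 0, so n = -1.

-1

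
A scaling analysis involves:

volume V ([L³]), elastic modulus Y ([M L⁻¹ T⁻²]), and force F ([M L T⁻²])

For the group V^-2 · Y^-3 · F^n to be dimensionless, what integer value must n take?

3

Balance the M exponent: (1)·n from F, plus −2·(0) − 3·(1) = -3 from the rest, must sum to zero.
n − 3 = 0, so n = 3.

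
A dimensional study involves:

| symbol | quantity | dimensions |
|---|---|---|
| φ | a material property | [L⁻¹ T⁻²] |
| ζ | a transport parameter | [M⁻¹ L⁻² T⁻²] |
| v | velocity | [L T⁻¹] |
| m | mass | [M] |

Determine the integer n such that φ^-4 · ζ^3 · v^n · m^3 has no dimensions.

2

Balance the L exponent: (1)·n from v, plus −4·(-1) + 3·(-2) + 3·(0) = -2 from the rest, must sum to zero.
n − 2 = 0, so n = 2.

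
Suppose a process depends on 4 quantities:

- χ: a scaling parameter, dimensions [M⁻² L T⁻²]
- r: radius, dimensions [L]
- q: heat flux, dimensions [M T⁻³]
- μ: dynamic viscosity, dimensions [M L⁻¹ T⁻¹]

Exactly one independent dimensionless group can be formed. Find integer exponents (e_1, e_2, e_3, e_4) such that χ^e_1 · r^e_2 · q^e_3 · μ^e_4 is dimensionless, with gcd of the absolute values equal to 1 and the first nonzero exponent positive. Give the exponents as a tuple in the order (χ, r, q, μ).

M: e_1·(-2) + e_2·(0) + e_3·(1) + e_4·(1) = 0
L: e_1·(1) + e_2·(1) + e_3·(0) + e_4·(-1) = 0
T: e_1·(-2) + e_2·(0) + e_3·(-3) + e_4·(-1) = 0
Solving this homogeneous linear system for the smallest-integer solution (first nonzero entry positive) gives (1, 3, -2, 4).

(1, 3, -2, 4)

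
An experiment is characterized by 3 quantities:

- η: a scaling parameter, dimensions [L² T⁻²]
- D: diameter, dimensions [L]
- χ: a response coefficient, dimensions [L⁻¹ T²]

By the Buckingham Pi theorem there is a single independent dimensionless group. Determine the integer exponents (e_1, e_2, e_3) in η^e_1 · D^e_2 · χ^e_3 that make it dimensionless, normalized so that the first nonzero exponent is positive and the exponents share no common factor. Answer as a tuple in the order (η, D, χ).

(1, -1, 1)

L: e_1·(2) + e_2·(1) + e_3·(-1) = 0
T: e_1·(-2) + e_2·(0) + e_3·(2) = 0
Solving this homogeneous linear system for the smallest-integer solution (first nonzero entry positive) gives (1, -1, 1).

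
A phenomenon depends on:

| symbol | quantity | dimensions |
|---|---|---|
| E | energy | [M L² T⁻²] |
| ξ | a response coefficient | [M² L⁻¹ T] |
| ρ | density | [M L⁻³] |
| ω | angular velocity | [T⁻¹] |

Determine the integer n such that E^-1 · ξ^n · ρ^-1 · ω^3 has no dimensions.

Balance the M exponent: (2)·n from ξ, plus −(1) − (1) + 3·(0) = -2 from the rest, must sum to zero.
2n − 2 = 0, so n = 1.

1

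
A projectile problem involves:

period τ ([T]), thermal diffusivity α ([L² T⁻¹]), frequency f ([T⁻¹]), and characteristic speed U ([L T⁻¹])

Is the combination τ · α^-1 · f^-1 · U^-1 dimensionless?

no

Sum the exponent of each base dimension across the product:
  L: [τ]_L − [α]_L − [f]_L − [U]_L = (0) − (2) − (0) − (1) = -3
  T: [τ]_T − [α]_T − [f]_T − [U]_T = (1) − (-1) − (-1) − (-1) = 4
Net dimensions [L⁻³ T⁴] ≠ [1] — not dimensionless.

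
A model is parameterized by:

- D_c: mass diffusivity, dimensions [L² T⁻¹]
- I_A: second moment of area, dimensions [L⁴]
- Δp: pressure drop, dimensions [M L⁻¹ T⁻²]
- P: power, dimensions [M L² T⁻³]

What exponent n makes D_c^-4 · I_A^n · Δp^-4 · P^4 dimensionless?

-1

Balance the L exponent: (4)·n from I_A, plus −4·(2) − 4·(-1) + 4·(2) = 4 from the rest, must sum to zero.
4n + 4 = 0, so n = -1.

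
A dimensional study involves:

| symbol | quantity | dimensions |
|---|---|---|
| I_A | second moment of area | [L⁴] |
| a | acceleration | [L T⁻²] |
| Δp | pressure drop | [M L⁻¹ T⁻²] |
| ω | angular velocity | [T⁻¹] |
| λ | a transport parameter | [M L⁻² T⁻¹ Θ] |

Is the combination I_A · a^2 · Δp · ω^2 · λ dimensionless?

no

Sum the exponent of each base dimension across the product:
  M: [I_A]_M + 2·[a]_M + [Δp]_M + 2·[ω]_M + [λ]_M = (0) + 2·(0) + (1) + 2·(0) + (1) = 2
  L: [I_A]_L + 2·[a]_L + [Δp]_L + 2·[ω]_L + [λ]_L = (4) + 2·(1) + (-1) + 2·(0) + (-2) = 3
  T: [I_A]_T + 2·[a]_T + [Δp]_T + 2·[ω]_T + [λ]_T = (0) + 2·(-2) + (-2) + 2·(-1) + (-1) = -9
  Θ: [I_A]_Θ + 2·[a]_Θ + [Δp]_Θ + 2·[ω]_Θ + [λ]_Θ = (0) + 2·(0) + (0) + 2·(0) + (1) = 1
Net dimensions [M² L³ T⁻⁹ Θ] ≠ [1] — not dimensionless.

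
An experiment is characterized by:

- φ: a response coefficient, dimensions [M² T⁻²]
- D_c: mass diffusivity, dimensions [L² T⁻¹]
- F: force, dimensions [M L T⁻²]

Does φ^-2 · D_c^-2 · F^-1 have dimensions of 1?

no

Sum the exponent of each base dimension across the product:
  M: −2·[φ]_M − 2·[D_c]_M − [F]_M = −2·(2) − 2·(0) − (1) = -5
  L: −2·[φ]_L − 2·[D_c]_L − [F]_L = −2·(0) − 2·(2) − (1) = -5
  T: −2·[φ]_T − 2·[D_c]_T − [F]_T = −2·(-2) − 2·(-1) − (-2) = 8
Net dimensions [M⁻⁵ L⁻⁵ T⁸] ≠ [1] — not dimensionless.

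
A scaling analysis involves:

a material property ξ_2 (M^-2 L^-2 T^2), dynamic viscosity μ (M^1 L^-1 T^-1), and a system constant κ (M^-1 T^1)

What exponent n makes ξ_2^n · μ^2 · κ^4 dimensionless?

Balance the M exponent: (-2)·n from ξ_2, plus 2·(1) + 4·(-1) = -2 from the rest, must sum to zero.
-2n − 2 = 0, so n = -1.

-1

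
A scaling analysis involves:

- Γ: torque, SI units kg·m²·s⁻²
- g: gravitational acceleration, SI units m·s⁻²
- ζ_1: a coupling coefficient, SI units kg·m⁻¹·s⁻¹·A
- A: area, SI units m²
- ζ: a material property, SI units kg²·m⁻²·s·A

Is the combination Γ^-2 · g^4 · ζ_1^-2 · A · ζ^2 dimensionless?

yes

Sum the exponent of each base dimension across the product:
  M: −2·[Γ]_M + 4·[g]_M − 2·[ζ_1]_M + [A]_M + 2·[ζ]_M = −2·(1) + 4·(0) − 2·(1) + (0) + 2·(2) = 0
  L: −2·[Γ]_L + 4·[g]_L − 2·[ζ_1]_L + [A]_L + 2·[ζ]_L = −2·(2) + 4·(1) − 2·(-1) + (2) + 2·(-2) = 0
  T: −2·[Γ]_T + 4·[g]_T − 2·[ζ_1]_T + [A]_T + 2·[ζ]_T = −2·(-2) + 4·(-2) − 2·(-1) + (0) + 2·(1) = 0
  I: −2·[Γ]_I + 4·[g]_I − 2·[ζ_1]_I + [A]_I + 2·[ζ]_I = −2·(0) + 4·(0) − 2·(1) + (0) + 2·(1) = 0
All base exponents vanish — dimensionless.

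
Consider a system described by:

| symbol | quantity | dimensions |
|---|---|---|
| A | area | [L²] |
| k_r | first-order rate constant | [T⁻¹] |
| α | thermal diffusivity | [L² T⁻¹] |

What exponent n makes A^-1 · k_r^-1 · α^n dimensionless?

Balance the L exponent: (2)·n from α, plus −(2) − (0) = -2 from the rest, must sum to zero.
2n − 2 = 0, so n = 1.

1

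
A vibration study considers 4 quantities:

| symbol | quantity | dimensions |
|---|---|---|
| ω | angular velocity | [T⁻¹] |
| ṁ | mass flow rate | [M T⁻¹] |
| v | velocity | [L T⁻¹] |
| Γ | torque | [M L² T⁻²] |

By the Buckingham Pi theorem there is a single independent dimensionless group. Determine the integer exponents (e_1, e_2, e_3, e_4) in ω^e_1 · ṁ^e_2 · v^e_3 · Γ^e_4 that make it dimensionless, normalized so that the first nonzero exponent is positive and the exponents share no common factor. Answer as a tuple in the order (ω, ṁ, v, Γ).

(1, -1, -2, 1)

M: e_1·(0) + e_2·(1) + e_3·(0) + e_4·(1) = 0
L: e_1·(0) + e_2·(0) + e_3·(1) + e_4·(2) = 0
T: e_1·(-1) + e_2·(-1) + e_3·(-1) + e_4·(-2) = 0
Solving this homogeneous linear system for the smallest-integer solution (first nonzero entry positive) gives (1, -1, -2, 1).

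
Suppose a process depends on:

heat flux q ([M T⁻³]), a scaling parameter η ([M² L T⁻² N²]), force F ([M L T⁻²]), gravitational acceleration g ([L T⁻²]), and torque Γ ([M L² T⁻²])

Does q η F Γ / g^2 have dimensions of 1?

Sum the exponent of each base dimension across the product:
  M: [q]_M + [η]_M + [F]_M − 2·[g]_M + [Γ]_M = (1) + (2) + (1) − 2·(0) + (1) = 5
  L: [q]_L + [η]_L + [F]_L − 2·[g]_L + [Γ]_L = (0) + (1) + (1) − 2·(1) + (2) = 2
  T: [q]_T + [η]_T + [F]_T − 2·[g]_T + [Γ]_T = (-3) + (-2) + (-2) − 2·(-2) + (-2) = -5
  N: [q]_N + [η]_N + [F]_N − 2·[g]_N + [Γ]_N = (0) + (2) + (0) − 2·(0) + (0) = 2
Net dimensions [M⁵ L² T⁻⁵ N²] ≠ [1] — not dimensionless.

no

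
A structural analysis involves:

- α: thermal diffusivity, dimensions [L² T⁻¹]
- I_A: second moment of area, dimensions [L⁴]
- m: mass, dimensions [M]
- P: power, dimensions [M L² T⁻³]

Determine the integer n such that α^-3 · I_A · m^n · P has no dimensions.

-1

Balance the M exponent: (1)·n from m, plus −3·(0) + (0) + (1) = 1 from the rest, must sum to zero.
n + 1 = 0, so n = -1.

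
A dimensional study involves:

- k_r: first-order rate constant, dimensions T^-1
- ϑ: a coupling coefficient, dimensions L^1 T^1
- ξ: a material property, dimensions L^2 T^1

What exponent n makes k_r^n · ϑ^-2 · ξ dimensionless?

Balance the T exponent: (-1)·n from k_r, plus −2·(1) + (1) = -1 from the rest, must sum to zero.
−n − 1 = 0, so n = -1.

-1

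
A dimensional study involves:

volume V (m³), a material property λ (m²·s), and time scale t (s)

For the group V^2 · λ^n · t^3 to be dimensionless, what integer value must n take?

Balance the L exponent: (2)·n from λ, plus 2·(3) + 3·(0) = 6 from the rest, must sum to zero.
2n + 6 = 0, so n = -3.

-3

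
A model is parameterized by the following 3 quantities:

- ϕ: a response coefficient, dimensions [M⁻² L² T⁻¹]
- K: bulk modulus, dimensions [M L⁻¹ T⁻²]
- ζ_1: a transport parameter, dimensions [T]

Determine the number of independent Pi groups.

There are 3 variables and 3 base dimensions (M, L, T).
The dimension matrix has rank 2 (less than 3: the dimension vectors are linearly dependent).
Independent dimensionless groups: 3 − 2 = 1.

1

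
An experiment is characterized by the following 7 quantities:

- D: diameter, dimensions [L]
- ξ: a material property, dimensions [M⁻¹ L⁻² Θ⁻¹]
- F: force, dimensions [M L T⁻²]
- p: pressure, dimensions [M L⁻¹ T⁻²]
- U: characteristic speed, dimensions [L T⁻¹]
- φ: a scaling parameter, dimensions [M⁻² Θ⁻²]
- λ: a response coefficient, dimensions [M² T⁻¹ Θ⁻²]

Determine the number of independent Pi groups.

There are 7 variables and 4 base dimensions (M, L, T, Θ).
The dimension matrix has rank 4.
Independent dimensionless groups: 7 − 4 = 3.

3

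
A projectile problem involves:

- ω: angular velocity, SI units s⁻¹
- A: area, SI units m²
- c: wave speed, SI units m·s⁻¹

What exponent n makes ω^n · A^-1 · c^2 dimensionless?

Balance the T exponent: (-1)·n from ω, plus −(0) + 2·(-1) = -2 from the rest, must sum to zero.
−n − 2 = 0, so n = -2.

-2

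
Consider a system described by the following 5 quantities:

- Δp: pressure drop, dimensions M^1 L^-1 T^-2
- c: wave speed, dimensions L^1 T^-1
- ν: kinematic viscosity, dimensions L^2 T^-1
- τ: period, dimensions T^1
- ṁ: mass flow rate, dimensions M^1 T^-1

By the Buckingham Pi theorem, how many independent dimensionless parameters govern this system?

There are 5 variables and 3 base dimensions (M, L, T).
The dimension matrix has rank 3.
Independent dimensionless groups: 5 − 3 = 2.

2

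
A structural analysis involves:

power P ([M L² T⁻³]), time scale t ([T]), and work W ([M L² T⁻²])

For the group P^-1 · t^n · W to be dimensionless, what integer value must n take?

Balance the T exponent: (1)·n from t, plus −(-3) + (-2) = 1 from the rest, must sum to zero.
n + 1 = 0, so n = -1.

-1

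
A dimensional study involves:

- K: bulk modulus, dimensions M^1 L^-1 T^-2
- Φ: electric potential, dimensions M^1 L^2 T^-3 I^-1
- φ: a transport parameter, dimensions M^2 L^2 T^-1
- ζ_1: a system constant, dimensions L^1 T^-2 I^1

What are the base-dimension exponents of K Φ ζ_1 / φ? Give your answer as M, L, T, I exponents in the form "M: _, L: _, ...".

Collect each base-dimension exponent across the product:
  M: (1) + (1) − (2) + (0) = 0
  L: (-1) + (2) − (2) + (1) = 0
  T: (-2) + (-3) − (-1) + (-2) = -6
  I: (0) + (-1) − (0) + (1) = 0
So the dimensions are [T⁻⁶].

M: 0, L: 0, T: -6, I: 0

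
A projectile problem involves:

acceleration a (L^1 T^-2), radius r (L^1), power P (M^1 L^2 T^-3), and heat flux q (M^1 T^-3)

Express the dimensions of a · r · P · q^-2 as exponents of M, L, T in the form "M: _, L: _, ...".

M: -1, L: 4, T: 1

Collect each base-dimension exponent across the product:
  M: (0) + (0) + (1) − 2·(1) = -1
  L: (1) + (1) + (2) − 2·(0) = 4
  T: (-2) + (0) + (-3) − 2·(-3) = 1
So the dimensions are [M⁻¹ L⁴ T].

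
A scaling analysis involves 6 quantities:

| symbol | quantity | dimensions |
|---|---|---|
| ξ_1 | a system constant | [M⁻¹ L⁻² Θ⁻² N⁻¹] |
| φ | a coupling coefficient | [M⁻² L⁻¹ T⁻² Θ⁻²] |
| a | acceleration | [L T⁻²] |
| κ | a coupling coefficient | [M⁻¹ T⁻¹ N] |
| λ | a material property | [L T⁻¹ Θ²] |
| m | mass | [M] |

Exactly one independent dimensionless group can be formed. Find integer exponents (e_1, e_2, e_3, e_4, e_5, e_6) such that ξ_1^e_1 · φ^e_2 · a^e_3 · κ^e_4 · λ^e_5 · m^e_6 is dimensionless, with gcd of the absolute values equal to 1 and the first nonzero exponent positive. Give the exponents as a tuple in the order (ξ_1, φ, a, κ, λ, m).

(3, -4, 3, 3, -1, -2)

M: e_1·(-1) + e_2·(-2) + e_3·(0) + e_4·(-1) + e_5·(0) + e_6·(1) = 0
L: e_1·(-2) + e_2·(-1) + e_3·(1) + e_4·(0) + e_5·(1) + e_6·(0) = 0
T: e_1·(0) + e_2·(-2) + e_3·(-2) + e_4·(-1) + e_5·(-1) + e_6·(0) = 0
Θ: e_1·(-2) + e_2·(-2) + e_3·(0) + e_4·(0) + e_5·(2) + e_6·(0) = 0
N: e_1·(-1) + e_2·(0) + e_3·(0) + e_4·(1) + e_5·(0) + e_6·(0) = 0
Solving this homogeneous linear system for the smallest-integer solution (first nonzero entry positive) gives (3, -4, 3, 3, -1, -2).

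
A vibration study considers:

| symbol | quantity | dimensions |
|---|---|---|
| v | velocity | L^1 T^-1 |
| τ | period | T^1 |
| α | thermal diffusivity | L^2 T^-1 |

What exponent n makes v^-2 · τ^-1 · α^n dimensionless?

1

Balance the L exponent: (2)·n from α, plus −2·(1) − (0) = -2 from the rest, must sum to zero.
2n − 2 = 0, so n = 1.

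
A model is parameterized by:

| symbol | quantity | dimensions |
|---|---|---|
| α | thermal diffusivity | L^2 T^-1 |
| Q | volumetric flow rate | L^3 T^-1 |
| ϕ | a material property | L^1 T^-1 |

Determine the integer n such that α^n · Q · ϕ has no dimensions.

Balance the L exponent: (2)·n from α, plus (3) + (1) = 4 from the rest, must sum to zero.
2n + 4 = 0, so n = -2.

-2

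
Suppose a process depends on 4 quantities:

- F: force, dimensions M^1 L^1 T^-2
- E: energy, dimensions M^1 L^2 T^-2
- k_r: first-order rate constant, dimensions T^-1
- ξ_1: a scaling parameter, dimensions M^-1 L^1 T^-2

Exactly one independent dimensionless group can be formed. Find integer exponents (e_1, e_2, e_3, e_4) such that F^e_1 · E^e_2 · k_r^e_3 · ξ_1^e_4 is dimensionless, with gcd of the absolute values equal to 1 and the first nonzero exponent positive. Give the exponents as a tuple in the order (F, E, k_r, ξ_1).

(3, -2, -4, 1)

M: e_1·(1) + e_2·(1) + e_3·(0) + e_4·(-1) = 0
L: e_1·(1) + e_2·(2) + e_3·(0) + e_4·(1) = 0
T: e_1·(-2) + e_2·(-2) + e_3·(-1) + e_4·(-2) = 0
Solving this homogeneous linear system for the smallest-integer solution (first nonzero entry positive) gives (3, -2, -4, 1).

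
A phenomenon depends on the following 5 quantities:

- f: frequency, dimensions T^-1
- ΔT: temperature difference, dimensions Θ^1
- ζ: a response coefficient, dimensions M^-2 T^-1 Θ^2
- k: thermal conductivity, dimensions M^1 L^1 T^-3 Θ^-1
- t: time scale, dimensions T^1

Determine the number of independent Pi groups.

There are 5 variables and 4 base dimensions (M, L, T, Θ).
The dimension matrix has rank 4.
Independent dimensionless groups: 5 − 4 = 1.

1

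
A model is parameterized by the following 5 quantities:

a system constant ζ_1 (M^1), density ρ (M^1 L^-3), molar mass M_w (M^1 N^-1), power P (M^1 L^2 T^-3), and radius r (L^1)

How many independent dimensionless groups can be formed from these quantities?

There are 5 variables and 4 base dimensions (M, L, T, N).
The dimension matrix has rank 4.
Independent dimensionless groups: 5 − 4 = 1.

1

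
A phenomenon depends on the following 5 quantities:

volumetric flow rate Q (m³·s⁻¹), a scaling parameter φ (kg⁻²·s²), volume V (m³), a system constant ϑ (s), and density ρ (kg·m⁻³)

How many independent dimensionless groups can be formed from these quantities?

2

There are 5 variables and 3 base dimensions (M, L, T).
The dimension matrix has rank 3.
Independent dimensionless groups: 5 − 3 = 2.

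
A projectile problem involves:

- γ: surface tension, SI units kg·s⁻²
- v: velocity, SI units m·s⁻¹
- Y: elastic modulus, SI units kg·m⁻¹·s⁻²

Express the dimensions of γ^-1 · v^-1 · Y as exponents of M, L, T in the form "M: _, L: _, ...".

M: 0, L: -2, T: 1

Collect each base-dimension exponent across the product:
  M: −(1) − (0) + (1) = 0
  L: −(0) − (1) + (-1) = -2
  T: −(-2) − (-1) + (-2) = 1
So the dimensions are [L⁻² T].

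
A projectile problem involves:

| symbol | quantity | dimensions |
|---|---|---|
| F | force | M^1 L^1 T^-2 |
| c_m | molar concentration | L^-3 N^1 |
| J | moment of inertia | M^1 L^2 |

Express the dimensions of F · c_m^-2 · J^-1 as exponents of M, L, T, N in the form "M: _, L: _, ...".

Collect each base-dimension exponent across the product:
  M: (1) − 2·(0) − (1) = 0
  L: (1) − 2·(-3) − (2) = 5
  T: (-2) − 2·(0) − (0) = -2
  N: (0) − 2·(1) − (0) = -2
So the dimensions are [L⁵ T⁻² N⁻²].

M: 0, L: 5, T: -2, N: -2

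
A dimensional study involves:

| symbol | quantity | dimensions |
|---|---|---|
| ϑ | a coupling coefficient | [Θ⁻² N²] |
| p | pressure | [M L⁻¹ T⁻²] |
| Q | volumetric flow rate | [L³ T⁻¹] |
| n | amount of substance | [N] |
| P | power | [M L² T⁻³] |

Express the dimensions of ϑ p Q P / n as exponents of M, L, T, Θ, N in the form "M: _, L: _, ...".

M: 2, L: 4, T: -6, Θ: -2, N: 1

Collect each base-dimension exponent across the product:
  M: (0) + (1) + (0) − (0) + (1) = 2
  L: (0) + (-1) + (3) − (0) + (2) = 4
  T: (0) + (-2) + (-1) − (0) + (-3) = -6
  Θ: (-2) + (0) + (0) − (0) + (0) = -2
  N: (2) + (0) + (0) − (1) + (0) = 1
So the dimensions are [M² L⁴ T⁻⁶ Θ⁻² N].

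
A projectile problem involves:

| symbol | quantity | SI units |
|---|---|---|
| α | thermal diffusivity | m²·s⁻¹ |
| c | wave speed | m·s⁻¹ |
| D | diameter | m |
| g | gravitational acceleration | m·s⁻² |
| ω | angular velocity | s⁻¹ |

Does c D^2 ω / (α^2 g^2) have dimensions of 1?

Sum the exponent of each base dimension across the product:
  L: −2·[α]_L + [c]_L + 2·[D]_L − 2·[g]_L + [ω]_L = −2·(2) + (1) + 2·(1) − 2·(1) + (0) = -3
  T: −2·[α]_T + [c]_T + 2·[D]_T − 2·[g]_T + [ω]_T = −2·(-1) + (-1) + 2·(0) − 2·(-2) + (-1) = 4
Net dimensions [L⁻³ T⁴] ≠ [1] — not dimensionless.

no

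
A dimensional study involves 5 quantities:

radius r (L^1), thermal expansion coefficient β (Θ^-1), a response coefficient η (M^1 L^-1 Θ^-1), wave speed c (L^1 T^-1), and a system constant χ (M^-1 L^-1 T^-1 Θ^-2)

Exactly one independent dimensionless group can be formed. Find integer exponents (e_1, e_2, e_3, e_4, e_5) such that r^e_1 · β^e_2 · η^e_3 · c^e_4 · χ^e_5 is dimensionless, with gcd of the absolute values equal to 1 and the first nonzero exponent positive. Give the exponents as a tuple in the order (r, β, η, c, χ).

M: e_1·(0) + e_2·(0) + e_3·(1) + e_4·(0) + e_5·(-1) = 0
L: e_1·(1) + e_2·(0) + e_3·(-1) + e_4·(1) + e_5·(-1) = 0
T: e_1·(0) + e_2·(0) + e_3·(0) + e_4·(-1) + e_5·(-1) = 0
Θ: e_1·(0) + e_2·(-1) + e_3·(-1) + e_4·(0) + e_5·(-2) = 0
Solving this homogeneous linear system for the smallest-integer solution (first nonzero entry positive) gives (3, -3, 1, -1, 1).

(3, -3, 1, -1, 1)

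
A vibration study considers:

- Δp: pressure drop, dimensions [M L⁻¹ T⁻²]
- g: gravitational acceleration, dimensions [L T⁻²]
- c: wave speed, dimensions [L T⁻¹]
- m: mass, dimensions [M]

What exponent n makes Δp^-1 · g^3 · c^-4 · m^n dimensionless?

1

Balance the M exponent: (1)·n from m, plus −(1) + 3·(0) − 4·(0) = -1 from the rest, must sum to zero.
n − 1 = 0, so n = 1.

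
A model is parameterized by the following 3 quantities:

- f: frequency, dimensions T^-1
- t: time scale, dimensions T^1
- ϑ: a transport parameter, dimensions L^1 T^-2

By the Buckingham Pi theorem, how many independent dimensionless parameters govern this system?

There are 3 variables and 2 base dimensions (L, T).
The dimension matrix has rank 2.
Independent dimensionless groups: 3 − 2 = 1.

1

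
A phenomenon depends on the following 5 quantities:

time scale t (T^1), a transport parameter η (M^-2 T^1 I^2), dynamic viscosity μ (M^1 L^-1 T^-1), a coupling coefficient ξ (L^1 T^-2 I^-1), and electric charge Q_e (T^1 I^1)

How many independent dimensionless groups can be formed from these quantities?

1

There are 5 variables and 4 base dimensions (M, L, T, I).
The dimension matrix has rank 4.
Independent dimensionless groups: 5 − 4 = 1.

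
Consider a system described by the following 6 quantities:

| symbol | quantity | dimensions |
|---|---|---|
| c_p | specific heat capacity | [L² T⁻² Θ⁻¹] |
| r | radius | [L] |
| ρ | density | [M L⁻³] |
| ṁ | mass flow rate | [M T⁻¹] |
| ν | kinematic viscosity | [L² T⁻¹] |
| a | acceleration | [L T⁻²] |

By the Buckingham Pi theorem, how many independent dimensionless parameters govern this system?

2

There are 6 variables and 4 base dimensions (M, L, T, Θ).
The dimension matrix has rank 4.
Independent dimensionless groups: 6 − 4 = 2.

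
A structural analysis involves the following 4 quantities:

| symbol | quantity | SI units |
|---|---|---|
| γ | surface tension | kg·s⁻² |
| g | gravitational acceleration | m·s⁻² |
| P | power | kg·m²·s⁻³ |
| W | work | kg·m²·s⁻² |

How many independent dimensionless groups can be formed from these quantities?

There are 4 variables and 3 base dimensions (M, L, T).
The dimension matrix has rank 3.
Independent dimensionless groups: 4 − 3 = 1.

1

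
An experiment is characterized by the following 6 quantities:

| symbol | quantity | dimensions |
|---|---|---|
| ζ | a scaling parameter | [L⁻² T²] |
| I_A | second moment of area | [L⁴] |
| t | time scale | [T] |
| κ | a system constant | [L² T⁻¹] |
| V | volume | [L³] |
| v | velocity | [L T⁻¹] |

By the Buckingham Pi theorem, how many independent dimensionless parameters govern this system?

There are 6 variables and 2 base dimensions (L, T).
The dimension matrix has rank 2.
Independent dimensionless groups: 6 − 2 = 4.

4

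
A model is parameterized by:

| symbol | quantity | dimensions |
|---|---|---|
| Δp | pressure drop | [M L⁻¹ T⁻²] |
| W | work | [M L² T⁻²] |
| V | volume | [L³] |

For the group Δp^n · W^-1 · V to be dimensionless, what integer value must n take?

Balance the M exponent: (1)·n from Δp, plus −(1) + (0) = -1 from the rest, must sum to zero.
n − 1 = 0, so n = 1.

1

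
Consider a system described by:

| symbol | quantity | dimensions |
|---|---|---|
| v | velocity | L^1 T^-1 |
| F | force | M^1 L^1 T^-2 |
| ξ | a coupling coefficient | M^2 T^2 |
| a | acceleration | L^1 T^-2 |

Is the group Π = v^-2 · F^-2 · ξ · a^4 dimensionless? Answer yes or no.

Sum the exponent of each base dimension across the product:
  M: −2·[v]_M − 2·[F]_M + [ξ]_M + 4·[a]_M = −2·(0) − 2·(1) + (2) + 4·(0) = 0
  L: −2·[v]_L − 2·[F]_L + [ξ]_L + 4·[a]_L = −2·(1) − 2·(1) + (0) + 4·(1) = 0
  T: −2·[v]_T − 2·[F]_T + [ξ]_T + 4·[a]_T = −2·(-1) − 2·(-2) + (2) + 4·(-2) = 0
All base exponents vanish — dimensionless.

yes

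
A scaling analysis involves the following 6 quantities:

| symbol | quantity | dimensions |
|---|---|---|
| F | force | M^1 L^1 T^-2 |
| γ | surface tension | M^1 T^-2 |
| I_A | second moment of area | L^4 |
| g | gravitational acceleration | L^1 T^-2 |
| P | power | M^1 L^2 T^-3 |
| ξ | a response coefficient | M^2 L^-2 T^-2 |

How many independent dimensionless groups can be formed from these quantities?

3

There are 6 variables and 3 base dimensions (M, L, T).
The dimension matrix has rank 3.
Independent dimensionless groups: 6 − 3 = 3.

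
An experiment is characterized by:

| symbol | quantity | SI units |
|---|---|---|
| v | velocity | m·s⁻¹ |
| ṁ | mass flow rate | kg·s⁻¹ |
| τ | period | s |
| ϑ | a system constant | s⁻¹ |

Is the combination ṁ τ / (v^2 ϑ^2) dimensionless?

Sum the exponent of each base dimension across the product:
  M: −2·[v]_M + [ṁ]_M + [τ]_M − 2·[ϑ]_M = −2·(0) + (1) + (0) − 2·(0) = 1
  L: −2·[v]_L + [ṁ]_L + [τ]_L − 2·[ϑ]_L = −2·(1) + (0) + (0) − 2·(0) = -2
  T: −2·[v]_T + [ṁ]_T + [τ]_T − 2·[ϑ]_T = −2·(-1) + (-1) + (1) − 2·(-1) = 4
Net dimensions [M L⁻² T⁴] ≠ [1] — not dimensionless.

no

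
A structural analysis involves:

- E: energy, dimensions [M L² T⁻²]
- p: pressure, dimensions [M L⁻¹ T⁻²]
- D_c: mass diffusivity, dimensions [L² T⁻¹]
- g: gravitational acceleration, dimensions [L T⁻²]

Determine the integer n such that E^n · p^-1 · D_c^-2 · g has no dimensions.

1

Balance the M exponent: (1)·n from E, plus −(1) − 2·(0) + (0) = -1 from the rest, must sum to zero.
n − 1 = 0, so n = 1.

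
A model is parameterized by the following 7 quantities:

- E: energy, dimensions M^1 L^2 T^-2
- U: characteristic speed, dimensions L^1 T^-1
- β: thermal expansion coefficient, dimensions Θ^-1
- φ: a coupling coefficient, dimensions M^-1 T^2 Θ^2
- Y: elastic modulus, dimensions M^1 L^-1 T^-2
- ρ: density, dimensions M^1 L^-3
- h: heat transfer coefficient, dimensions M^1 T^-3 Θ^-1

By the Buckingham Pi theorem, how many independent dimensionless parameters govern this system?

3

There are 7 variables and 4 base dimensions (M, L, T, Θ).
The dimension matrix has rank 4.
Independent dimensionless groups: 7 − 4 = 3.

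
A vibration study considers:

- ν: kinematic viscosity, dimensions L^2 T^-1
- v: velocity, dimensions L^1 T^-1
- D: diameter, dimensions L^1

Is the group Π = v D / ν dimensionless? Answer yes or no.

yes

Sum the exponent of each base dimension across the product:
  L: −[ν]_L + [v]_L + [D]_L = −(2) + (1) + (1) = 0
  T: −[ν]_T + [v]_T + [D]_T = −(-1) + (-1) + (0) = 0
All base exponents vanish — dimensionless.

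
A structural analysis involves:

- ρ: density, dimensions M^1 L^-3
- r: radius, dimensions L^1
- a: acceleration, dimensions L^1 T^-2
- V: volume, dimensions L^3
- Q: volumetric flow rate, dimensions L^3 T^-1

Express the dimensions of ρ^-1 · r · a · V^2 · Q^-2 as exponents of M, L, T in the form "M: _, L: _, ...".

Collect each base-dimension exponent across the product:
  M: −(1) + (0) + (0) + 2·(0) − 2·(0) = -1
  L: −(-3) + (1) + (1) + 2·(3) − 2·(3) = 5
  T: −(0) + (0) + (-2) + 2·(0) − 2·(-1) = 0
So the dimensions are [M⁻¹ L⁵].

M: -1, L: 5, T: 0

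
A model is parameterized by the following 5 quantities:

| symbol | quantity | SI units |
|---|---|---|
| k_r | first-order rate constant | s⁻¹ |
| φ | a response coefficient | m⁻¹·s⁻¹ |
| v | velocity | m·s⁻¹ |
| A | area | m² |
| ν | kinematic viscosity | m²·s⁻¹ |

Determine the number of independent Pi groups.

There are 5 variables and 2 base dimensions (L, T).
The dimension matrix has rank 2.
Independent dimensionless groups: 5 − 2 = 3.

3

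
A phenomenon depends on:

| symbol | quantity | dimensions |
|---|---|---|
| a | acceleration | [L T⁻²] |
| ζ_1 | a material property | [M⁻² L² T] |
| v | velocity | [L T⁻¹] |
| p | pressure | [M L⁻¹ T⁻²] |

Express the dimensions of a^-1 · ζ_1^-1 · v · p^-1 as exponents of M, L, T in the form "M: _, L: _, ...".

M: 1, L: -1, T: 2

Collect each base-dimension exponent across the product:
  M: −(0) − (-2) + (0) − (1) = 1
  L: −(1) − (2) + (1) − (-1) = -1
  T: −(-2) − (1) + (-1) − (-2) = 2
So the dimensions are [M L⁻¹ T²].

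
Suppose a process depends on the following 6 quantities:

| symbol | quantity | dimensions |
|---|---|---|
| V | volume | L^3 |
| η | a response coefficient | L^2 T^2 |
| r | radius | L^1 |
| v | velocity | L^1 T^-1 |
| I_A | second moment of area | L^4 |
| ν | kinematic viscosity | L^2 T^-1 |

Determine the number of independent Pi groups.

There are 6 variables and 2 base dimensions (L, T).
The dimension matrix has rank 2.
Independent dimensionless groups: 6 − 2 = 4.

4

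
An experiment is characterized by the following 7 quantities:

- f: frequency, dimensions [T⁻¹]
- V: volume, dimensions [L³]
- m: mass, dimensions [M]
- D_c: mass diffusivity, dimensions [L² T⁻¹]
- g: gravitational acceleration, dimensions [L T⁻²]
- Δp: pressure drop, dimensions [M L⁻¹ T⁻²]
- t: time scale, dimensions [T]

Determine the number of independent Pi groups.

4

There are 7 variables and 3 base dimensions (M, L, T).
The dimension matrix has rank 3.
Independent dimensionless groups: 7 − 3 = 4.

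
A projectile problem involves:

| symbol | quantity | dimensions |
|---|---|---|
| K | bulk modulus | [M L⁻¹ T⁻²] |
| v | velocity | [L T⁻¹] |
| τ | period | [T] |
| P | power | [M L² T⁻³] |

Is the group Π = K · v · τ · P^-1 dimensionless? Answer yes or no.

Sum the exponent of each base dimension across the product:
  M: [K]_M + [v]_M + [τ]_M − [P]_M = (1) + (0) + (0) − (1) = 0
  L: [K]_L + [v]_L + [τ]_L − [P]_L = (-1) + (1) + (0) − (2) = -2
  T: [K]_T + [v]_T + [τ]_T − [P]_T = (-2) + (-1) + (1) − (-3) = 1
Net dimensions [L⁻² T] ≠ [1] — not dimensionless.

no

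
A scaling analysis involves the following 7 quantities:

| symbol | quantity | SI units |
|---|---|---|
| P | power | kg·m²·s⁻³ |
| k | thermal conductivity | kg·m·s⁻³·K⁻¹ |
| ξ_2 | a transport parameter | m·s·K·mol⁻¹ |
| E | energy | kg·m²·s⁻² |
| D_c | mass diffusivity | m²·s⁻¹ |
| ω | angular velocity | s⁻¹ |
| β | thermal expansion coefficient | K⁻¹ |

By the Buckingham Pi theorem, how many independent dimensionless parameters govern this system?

2

There are 7 variables and 5 base dimensions (M, L, T, Θ, N).
The dimension matrix has rank 5.
Independent dimensionless groups: 7 − 5 = 2.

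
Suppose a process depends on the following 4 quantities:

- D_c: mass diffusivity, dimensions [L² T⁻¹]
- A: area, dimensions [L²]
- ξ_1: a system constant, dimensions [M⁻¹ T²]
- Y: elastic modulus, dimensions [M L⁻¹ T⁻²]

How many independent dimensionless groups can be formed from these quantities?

1

There are 4 variables and 3 base dimensions (M, L, T).
The dimension matrix has rank 3.
Independent dimensionless groups: 4 − 3 = 1.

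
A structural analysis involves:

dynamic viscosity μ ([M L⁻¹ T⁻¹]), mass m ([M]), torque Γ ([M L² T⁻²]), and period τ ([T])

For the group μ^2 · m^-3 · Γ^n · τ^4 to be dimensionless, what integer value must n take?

1

Balance the M exponent: (1)·n from Γ, plus 2·(1) − 3·(1) + 4·(0) = -1 from the rest, must sum to zero.
n − 1 = 0, so n = 1.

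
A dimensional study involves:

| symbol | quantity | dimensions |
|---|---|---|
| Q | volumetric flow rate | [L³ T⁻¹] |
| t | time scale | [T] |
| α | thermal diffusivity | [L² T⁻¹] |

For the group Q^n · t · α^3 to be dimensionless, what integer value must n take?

-2

Balance the L exponent: (3)·n from Q, plus (0) + 3·(2) = 6 from the rest, must sum to zero.
3n + 6 = 0, so n = -2.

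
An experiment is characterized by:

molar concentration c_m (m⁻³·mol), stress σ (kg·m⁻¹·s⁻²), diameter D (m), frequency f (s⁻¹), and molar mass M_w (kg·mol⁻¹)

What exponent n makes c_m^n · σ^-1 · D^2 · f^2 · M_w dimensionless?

1

Balance the L exponent: (-3)·n from c_m, plus −(-1) + 2·(1) + 2·(0) + (0) = 3 from the rest, must sum to zero.
-3n + 3 = 0, so n = 1.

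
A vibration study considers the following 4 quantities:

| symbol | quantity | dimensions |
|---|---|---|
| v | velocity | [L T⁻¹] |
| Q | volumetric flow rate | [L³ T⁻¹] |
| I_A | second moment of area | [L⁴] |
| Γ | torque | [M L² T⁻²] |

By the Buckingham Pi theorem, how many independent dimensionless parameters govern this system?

There are 4 variables and 3 base dimensions (M, L, T).
The dimension matrix has rank 3.
Independent dimensionless groups: 4 − 3 = 1.

1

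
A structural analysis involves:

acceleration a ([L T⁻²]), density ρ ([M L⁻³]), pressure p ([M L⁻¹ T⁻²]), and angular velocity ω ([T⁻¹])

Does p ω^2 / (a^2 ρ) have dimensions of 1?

yes

Sum the exponent of each base dimension across the product:
  M: −2·[a]_M − [ρ]_M + [p]_M + 2·[ω]_M = −2·(0) − (1) + (1) + 2·(0) = 0
  L: −2·[a]_L − [ρ]_L + [p]_L + 2·[ω]_L = −2·(1) − (-3) + (-1) + 2·(0) = 0
  T: −2·[a]_T − [ρ]_T + [p]_T + 2·[ω]_T = −2·(-2) − (0) + (-2) + 2·(-1) = 0
All base exponents vanish — dimensionless.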